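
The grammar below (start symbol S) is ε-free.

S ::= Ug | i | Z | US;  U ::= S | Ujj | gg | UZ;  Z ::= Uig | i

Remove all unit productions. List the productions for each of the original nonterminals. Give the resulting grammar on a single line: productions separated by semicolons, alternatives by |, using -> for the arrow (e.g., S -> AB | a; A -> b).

Unit productions: S->Z, U->S.
Unit pairs (A ⇒* B via units): (S,Z), (U,S), (U,Z).
S: inherits non-unit rules of {S, Z} → US | Ug | Uig | i.
U: inherits non-unit rules of {S, U, Z} → US | UZ | Ug | Uig | Ujj | gg | i.
Z: inherits non-unit rules of {Z} → Uig | i.

S -> i | US | Ug | Uig; U -> i | US | UZ | Ug | gg | Uig | Ujj; Z -> i | Uig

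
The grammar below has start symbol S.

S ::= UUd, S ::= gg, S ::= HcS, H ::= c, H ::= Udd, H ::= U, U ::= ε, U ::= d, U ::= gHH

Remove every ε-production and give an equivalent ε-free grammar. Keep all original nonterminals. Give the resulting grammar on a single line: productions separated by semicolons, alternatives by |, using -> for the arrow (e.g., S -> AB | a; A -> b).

Nullable set: {H, U}.
S -> HcS: H nullable, giving HcS | cS.
S -> UUd: U, U nullable, giving UUd | Ud | d.
H -> U: U nullable, giving U.
H -> Udd: U nullable, giving Udd | dd.
Drop U -> ε.
U -> gHH: H, H nullable, giving g | gH | gHH.
Unchanged (no nullable symbols): S -> gg; H -> c; U -> d.

S -> d | Ud | cS | gg | HcS | UUd; H -> U | c | dd | Udd; U -> d | g | gH | gHH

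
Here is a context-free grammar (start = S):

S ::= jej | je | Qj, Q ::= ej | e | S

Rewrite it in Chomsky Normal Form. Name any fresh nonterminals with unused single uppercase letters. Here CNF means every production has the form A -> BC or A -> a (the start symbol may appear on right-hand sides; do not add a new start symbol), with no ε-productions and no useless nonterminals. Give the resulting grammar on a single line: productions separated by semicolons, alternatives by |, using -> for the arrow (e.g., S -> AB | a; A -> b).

No ε-productions.
After unit-elimination: S -> Qj | je | jej; Q -> e | Qj | ej | je | jej.
TERM: introduce B -> e, A -> j and substitute in every rule of length ≥2.
BIN: Q -> ABA becomes Q -> AC, C -> BA; S -> ABA becomes S -> AD, D -> BA.

S -> AB | AD | QA; A -> j; B -> e; C -> BA; D -> BA; Q -> e | AB | AC | BA | QA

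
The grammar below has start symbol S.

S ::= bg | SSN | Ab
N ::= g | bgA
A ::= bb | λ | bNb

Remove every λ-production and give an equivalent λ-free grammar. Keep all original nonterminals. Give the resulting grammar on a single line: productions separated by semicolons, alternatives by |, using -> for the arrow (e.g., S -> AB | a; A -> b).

S -> b | Ab | bg | SSN; A -> bb | bNb; N -> g | bg | bgA

Nullable set: {A}.
S -> Ab: A nullable, giving Ab | b.
Drop A -> λ.
N -> bgA: A nullable, giving bg | bgA.
Unchanged (no nullable symbols): S -> SSN; S -> bg; A -> bNb; A -> bb; N -> g.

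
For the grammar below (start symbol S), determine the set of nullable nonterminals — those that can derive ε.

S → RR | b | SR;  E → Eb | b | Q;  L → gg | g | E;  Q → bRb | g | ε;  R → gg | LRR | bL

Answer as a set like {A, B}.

{E, L, Q}

Directly nullable (have an ε-rule): {Q}.
E is nullable via E -> Q (every symbol on the right is already known nullable).
L is nullable via L -> E (every symbol on the right is already known nullable).
Not nullable: R, S — each has a terminal in every rule's right-hand side or depends on a non-nullable symbol.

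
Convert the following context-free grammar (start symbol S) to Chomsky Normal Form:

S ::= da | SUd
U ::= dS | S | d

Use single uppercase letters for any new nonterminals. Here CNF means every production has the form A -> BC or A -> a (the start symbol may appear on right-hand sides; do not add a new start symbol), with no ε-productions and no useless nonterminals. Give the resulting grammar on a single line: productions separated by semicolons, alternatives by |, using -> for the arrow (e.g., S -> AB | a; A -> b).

No ε-productions.
After unit-elimination: S -> da | SUd; U -> d | dS | da | SUd.
TERM: introduce B -> a, A -> d and substitute in every rule of length ≥2.
BIN: S -> SUA becomes S -> SC, C -> UA; U -> SUA becomes U -> SD, D -> UA.

S -> AB | SC; A -> d; B -> a; C -> UA; D -> UA; U -> d | AB | AS | SD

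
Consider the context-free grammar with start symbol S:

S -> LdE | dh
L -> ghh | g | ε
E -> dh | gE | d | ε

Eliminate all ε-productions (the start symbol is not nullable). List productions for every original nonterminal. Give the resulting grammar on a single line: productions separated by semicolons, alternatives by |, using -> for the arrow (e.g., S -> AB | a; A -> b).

S -> d | Ld | dE | dh | LdE; E -> d | g | dh | gE; L -> g | ghh

Nullable set: {E, L}.
S -> LdE: L, E nullable, giving Ld | LdE | d | dE.
Drop E -> ε.
E -> gE: E nullable, giving g | gE.
Drop L -> ε.
Unchanged (no nullable symbols): S -> dh; E -> d; E -> dh; L -> g; L -> ghh.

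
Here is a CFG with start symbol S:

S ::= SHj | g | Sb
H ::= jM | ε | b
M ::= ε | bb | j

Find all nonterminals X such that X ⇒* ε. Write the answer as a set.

{H, M}

Directly nullable (have an ε-rule): {H, M}.
Not nullable: S — each has a terminal in every rule's right-hand side or depends on a non-nullable symbol.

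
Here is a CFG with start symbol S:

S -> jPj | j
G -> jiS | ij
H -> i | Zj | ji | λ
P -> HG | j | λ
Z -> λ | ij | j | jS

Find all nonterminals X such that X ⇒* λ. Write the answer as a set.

{H, P, Z}

Directly nullable (have an ε-rule): {H, P, Z}.
Not nullable: G, S — each has a terminal in every rule's right-hand side or depends on a non-nullable symbol.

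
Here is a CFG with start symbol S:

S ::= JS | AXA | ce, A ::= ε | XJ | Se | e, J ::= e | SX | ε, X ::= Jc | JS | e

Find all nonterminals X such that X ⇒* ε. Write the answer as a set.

{A, J}

Directly nullable (have an ε-rule): {A, J}.
Not nullable: S, X — each has a terminal in every rule's right-hand side or depends on a non-nullable symbol.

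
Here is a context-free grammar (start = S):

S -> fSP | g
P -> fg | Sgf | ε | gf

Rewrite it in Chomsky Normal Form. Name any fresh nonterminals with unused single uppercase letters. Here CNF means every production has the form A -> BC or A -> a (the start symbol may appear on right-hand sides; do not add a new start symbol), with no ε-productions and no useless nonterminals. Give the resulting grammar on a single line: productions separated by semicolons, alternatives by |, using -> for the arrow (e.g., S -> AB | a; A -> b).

S -> g | BD | BS; A -> g; B -> f; C -> AB; D -> SP; P -> AB | BA | SC

Nullable: {P}; after ε-elimination: S -> g | fS | fSP; P -> fg | gf | Sgf.
No unit productions to eliminate.
TERM: introduce B -> f, A -> g and substitute in every rule of length ≥2.
BIN: P -> SAB becomes P -> SC, C -> AB; S -> BSP becomes S -> BD, D -> SP.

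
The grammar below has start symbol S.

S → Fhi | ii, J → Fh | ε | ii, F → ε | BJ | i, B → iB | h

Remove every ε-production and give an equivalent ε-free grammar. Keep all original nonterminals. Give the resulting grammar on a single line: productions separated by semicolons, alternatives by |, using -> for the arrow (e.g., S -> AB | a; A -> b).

Nullable set: {F, J}.
S -> Fhi: F nullable, giving Fhi | hi.
Drop F -> ε.
F -> BJ: J nullable, giving B | BJ.
Drop J -> ε.
J -> Fh: F nullable, giving Fh | h.
Unchanged (no nullable symbols): S -> ii; B -> h; B -> iB; F -> i; J -> ii.

S -> hi | ii | Fhi; B -> h | iB; F -> B | i | BJ; J -> h | Fh | ii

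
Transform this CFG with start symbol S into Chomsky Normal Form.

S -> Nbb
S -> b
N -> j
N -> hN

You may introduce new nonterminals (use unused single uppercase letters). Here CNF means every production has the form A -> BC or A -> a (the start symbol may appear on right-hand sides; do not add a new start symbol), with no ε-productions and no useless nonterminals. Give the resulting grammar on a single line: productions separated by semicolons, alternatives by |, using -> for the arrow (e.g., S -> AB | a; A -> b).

No ε-productions.
No unit productions to eliminate.
TERM: introduce B -> b, A -> h and substitute in every rule of length ≥2.
BIN: S -> NBB becomes S -> NC, C -> BB.

S -> b | NC; A -> h; B -> b; C -> BB; N -> j | AN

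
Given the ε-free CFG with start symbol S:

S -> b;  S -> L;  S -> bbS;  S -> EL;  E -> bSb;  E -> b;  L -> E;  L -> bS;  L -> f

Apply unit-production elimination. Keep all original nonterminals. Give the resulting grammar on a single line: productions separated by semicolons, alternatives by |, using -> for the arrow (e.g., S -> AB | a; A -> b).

S -> b | f | EL | bS | bSb | bbS; E -> b | bSb; L -> b | f | bS | bSb

Unit productions: L->E, S->L.
Unit pairs (A ⇒* B via units): (L,E), (S,E), (S,L).
S: inherits non-unit rules of {E, L, S} → EL | b | bS | bSb | bbS | f.
E: inherits non-unit rules of {E} → b | bSb.
L: inherits non-unit rules of {E, L} → b | bS | bSb | f.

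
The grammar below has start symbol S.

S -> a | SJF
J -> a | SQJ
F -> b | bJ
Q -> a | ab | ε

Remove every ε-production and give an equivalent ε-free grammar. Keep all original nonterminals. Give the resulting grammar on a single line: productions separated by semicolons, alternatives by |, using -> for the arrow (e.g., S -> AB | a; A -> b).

S -> a | SJF; F -> b | bJ; J -> a | SJ | SQJ; Q -> a | ab

Nullable set: {Q}.
J -> SQJ: Q nullable, giving SJ | SQJ.
Drop Q -> ε.
Unchanged (no nullable symbols): S -> SJF; S -> a; F -> b; F -> bJ; J -> a; Q -> a; Q -> ab.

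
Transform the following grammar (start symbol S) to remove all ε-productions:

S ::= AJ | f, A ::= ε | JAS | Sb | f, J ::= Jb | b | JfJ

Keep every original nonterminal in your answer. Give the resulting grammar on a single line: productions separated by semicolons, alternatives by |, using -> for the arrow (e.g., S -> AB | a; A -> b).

S -> J | f | AJ; A -> f | JS | Sb | JAS; J -> b | Jb | JfJ

Nullable set: {A}.
S -> AJ: A nullable, giving AJ | J.
Drop A -> ε.
A -> JAS: A nullable, giving JAS | JS.
Unchanged (no nullable symbols): S -> f; A -> Sb; A -> f; J -> Jb; J -> JfJ; J -> b.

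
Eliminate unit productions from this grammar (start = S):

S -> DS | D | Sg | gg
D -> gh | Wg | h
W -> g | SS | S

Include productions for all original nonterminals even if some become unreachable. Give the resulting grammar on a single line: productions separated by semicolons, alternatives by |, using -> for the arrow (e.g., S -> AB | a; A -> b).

S -> h | DS | Sg | Wg | gg | gh; D -> h | Wg | gh; W -> g | h | DS | SS | Sg | Wg | gg | gh

Unit productions: S->D, W->S.
Unit pairs (A ⇒* B via units): (S,D), (W,D), (W,S).
S: inherits non-unit rules of {D, S} → DS | Sg | Wg | gg | gh | h.
D: inherits non-unit rules of {D} → Wg | gh | h.
W: inherits non-unit rules of {D, S, W} → DS | SS | Sg | Wg | g | gg | gh | h.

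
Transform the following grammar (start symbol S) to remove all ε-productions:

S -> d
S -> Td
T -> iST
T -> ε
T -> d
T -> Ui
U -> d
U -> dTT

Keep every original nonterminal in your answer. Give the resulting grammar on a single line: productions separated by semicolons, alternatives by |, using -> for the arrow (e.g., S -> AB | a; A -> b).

Nullable set: {T}.
S -> Td: T nullable, giving Td | d.
Drop T -> ε.
T -> iST: T nullable, giving iS | iST.
U -> dTT: T, T nullable, giving d | dT | dTT.
Unchanged (no nullable symbols): S -> d; T -> Ui; T -> d; U -> d.

S -> d | Td; T -> d | Ui | iS | iST; U -> d | dT | dTT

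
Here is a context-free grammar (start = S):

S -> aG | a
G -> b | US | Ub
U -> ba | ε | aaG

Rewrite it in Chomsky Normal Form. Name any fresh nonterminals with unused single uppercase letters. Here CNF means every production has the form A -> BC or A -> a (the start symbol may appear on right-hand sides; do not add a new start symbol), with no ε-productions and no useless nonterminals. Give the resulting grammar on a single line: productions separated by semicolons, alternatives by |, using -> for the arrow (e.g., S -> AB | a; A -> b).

Nullable: {U}; after ε-elimination: S -> a | aG; G -> S | b | US | Ub; U -> ba | aaG.
After unit-elimination: S -> a | aG; G -> a | b | US | Ub | aG; U -> ba | aaG.
TERM: introduce B -> a, A -> b and substitute in every rule of length ≥2.
BIN: U -> BBG becomes U -> BC, C -> BG.

S -> a | BG; A -> b; B -> a; C -> BG; G -> a | b | BG | UA | US; U -> AB | BC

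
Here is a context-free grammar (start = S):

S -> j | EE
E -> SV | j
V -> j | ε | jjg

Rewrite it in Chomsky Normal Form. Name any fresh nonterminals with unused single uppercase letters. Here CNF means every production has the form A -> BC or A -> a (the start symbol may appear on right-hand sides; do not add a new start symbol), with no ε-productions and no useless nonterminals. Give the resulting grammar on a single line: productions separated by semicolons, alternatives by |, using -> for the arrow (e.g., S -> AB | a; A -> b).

Nullable: {V}; after ε-elimination: S -> j | EE; E -> S | j | SV; V -> j | jjg.
After unit-elimination: S -> j | EE; E -> j | EE | SV; V -> j | jjg.
TERM: introduce B -> g, A -> j and substitute in every rule of length ≥2.
BIN: V -> AAB becomes V -> AC, C -> AB.

S -> j | EE; A -> j; B -> g; C -> AB; E -> j | EE | SV; V -> j | AC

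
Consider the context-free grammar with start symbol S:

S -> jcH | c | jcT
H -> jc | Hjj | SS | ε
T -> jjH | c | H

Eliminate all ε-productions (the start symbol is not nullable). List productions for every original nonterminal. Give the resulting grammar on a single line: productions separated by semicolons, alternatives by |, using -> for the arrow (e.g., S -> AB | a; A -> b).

Nullable set: {H, T}.
S -> jcH: H nullable, giving jc | jcH.
S -> jcT: T nullable, giving jc | jcT.
Drop H -> ε.
H -> Hjj: H nullable, giving Hjj | jj.
T -> H: H nullable, giving H.
T -> jjH: H nullable, giving jj | jjH.
Unchanged (no nullable symbols): S -> c; H -> SS; H -> jc; T -> c.

S -> c | jc | jcH | jcT; H -> SS | jc | jj | Hjj; T -> H | c | jj | jjH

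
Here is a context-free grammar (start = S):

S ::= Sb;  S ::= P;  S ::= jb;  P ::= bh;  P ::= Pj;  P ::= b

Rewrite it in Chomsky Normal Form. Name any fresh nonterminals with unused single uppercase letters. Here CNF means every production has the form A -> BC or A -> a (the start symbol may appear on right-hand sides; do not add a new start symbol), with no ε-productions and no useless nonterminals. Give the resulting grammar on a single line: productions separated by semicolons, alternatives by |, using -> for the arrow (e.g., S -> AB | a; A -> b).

S -> b | AB | BC | PA | SB; A -> j; B -> b; C -> h; P -> b | BC | PA

No ε-productions.
After unit-elimination: S -> b | Pj | Sb | bh | jb; P -> b | Pj | bh.
TERM: introduce B -> b, C -> h, A -> j and substitute in every rule of length ≥2.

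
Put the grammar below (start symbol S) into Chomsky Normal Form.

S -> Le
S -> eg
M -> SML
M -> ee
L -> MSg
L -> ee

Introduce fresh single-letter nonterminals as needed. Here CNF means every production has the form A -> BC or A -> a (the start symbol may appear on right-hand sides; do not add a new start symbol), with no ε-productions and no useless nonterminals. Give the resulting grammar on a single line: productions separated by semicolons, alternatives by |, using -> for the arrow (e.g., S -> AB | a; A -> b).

No ε-productions.
No unit productions to eliminate.
TERM: introduce B -> e, A -> g and substitute in every rule of length ≥2.
BIN: L -> MSA becomes L -> MC, C -> SA; M -> SML becomes M -> SD, D -> ML.

S -> BA | LB; A -> g; B -> e; C -> SA; D -> ML; L -> BB | MC; M -> BB | SD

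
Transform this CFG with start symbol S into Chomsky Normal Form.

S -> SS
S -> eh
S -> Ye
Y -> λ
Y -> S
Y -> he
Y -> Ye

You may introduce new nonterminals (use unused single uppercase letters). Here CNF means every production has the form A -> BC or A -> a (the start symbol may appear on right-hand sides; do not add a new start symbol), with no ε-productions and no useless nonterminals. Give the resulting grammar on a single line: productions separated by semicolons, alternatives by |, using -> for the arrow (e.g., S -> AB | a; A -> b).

Nullable: {Y}; after ε-elimination: S -> e | SS | Ye | eh; Y -> S | e | Ye | he.
After unit-elimination: S -> e | SS | Ye | eh; Y -> e | SS | Ye | eh | he.
TERM: introduce A -> e, B -> h and substitute in every rule of length ≥2.

S -> e | AB | SS | YA; A -> e; B -> h; Y -> e | AB | BA | SS | YA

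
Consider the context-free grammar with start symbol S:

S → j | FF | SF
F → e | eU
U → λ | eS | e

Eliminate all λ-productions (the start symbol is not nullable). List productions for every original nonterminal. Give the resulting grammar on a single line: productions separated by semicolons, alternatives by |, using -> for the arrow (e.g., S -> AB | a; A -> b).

Nullable set: {U}.
F -> eU: U nullable, giving e | eU.
Drop U -> λ.
Unchanged (no nullable symbols): S -> FF; S -> SF; S -> j; F -> e; U -> e; U -> eS.

S -> j | FF | SF; F -> e | eU; U -> e | eS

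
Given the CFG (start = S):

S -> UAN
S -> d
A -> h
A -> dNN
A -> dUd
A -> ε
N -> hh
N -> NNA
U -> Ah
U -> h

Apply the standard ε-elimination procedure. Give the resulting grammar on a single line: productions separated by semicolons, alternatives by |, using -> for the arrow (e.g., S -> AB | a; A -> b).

S -> d | UN | UAN; A -> h | dNN | dUd; N -> NN | hh | NNA; U -> h | Ah

Nullable set: {A}.
S -> UAN: A nullable, giving UAN | UN.
Drop A -> ε.
N -> NNA: A nullable, giving NN | NNA.
U -> Ah: A nullable, giving Ah | h.
Unchanged (no nullable symbols): S -> d; A -> dNN; A -> dUd; A -> h; N -> hh; U -> h.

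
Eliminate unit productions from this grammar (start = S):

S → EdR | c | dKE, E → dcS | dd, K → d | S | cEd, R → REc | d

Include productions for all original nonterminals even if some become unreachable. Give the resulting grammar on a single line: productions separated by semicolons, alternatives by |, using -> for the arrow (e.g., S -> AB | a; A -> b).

Unit productions: K->S.
Unit pairs (A ⇒* B via units): (K,S).
S: inherits non-unit rules of {S} → EdR | c | dKE.
E: inherits non-unit rules of {E} → dcS | dd.
K: inherits non-unit rules of {K, S} → EdR | c | cEd | d | dKE.
R: inherits non-unit rules of {R} → REc | d.

S -> c | EdR | dKE; E -> dd | dcS; K -> c | d | EdR | cEd | dKE; R -> d | REc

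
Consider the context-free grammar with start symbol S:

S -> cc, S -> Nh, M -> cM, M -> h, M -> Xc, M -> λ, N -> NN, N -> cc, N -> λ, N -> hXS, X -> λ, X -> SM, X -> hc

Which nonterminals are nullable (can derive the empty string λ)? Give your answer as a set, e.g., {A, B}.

{M, N, X}

Directly nullable (have an ε-rule): {M, N, X}.
Not nullable: S — each has a terminal in every rule's right-hand side or depends on a non-nullable symbol.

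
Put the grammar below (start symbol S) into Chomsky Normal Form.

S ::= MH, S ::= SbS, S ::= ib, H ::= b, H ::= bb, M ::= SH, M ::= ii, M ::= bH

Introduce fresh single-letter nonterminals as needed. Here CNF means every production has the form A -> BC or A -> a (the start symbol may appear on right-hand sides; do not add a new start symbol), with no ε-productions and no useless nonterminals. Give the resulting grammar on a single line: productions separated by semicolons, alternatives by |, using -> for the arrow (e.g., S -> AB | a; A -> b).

No ε-productions.
No unit productions to eliminate.
TERM: introduce A -> b, B -> i and substitute in every rule of length ≥2.
BIN: S -> SAS becomes S -> SC, C -> AS.

S -> BA | MH | SC; A -> b; B -> i; C -> AS; H -> b | AA; M -> AH | BB | SH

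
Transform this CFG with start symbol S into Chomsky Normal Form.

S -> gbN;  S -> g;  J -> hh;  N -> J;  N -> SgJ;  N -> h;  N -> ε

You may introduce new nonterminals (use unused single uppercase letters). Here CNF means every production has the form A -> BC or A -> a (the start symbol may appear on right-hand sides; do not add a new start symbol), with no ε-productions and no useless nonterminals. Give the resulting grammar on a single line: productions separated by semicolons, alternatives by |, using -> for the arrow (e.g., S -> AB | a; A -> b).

S -> g | BC | BE; A -> h; B -> g; C -> b; D -> BJ; E -> CN; J -> AA; N -> h | AA | SD

Nullable: {N}; after ε-elimination: S -> g | gb | gbN; J -> hh; N -> J | h | SgJ.
After unit-elimination: S -> g | gb | gbN; J -> hh; N -> h | hh | SgJ.
TERM: introduce C -> b, B -> g, A -> h and substitute in every rule of length ≥2.
BIN: N -> SBJ becomes N -> SD, D -> BJ; S -> BCN becomes S -> BE, E -> CN.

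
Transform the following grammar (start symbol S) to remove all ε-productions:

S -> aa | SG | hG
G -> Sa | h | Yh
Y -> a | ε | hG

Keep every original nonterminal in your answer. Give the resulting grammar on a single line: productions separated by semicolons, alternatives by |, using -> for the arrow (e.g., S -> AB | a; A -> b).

Nullable set: {Y}.
G -> Yh: Y nullable, giving Yh | h.
Drop Y -> ε.
Unchanged (no nullable symbols): S -> SG; S -> aa; S -> hG; G -> Sa; G -> h; Y -> a; Y -> hG.

S -> SG | aa | hG; G -> h | Sa | Yh; Y -> a | hG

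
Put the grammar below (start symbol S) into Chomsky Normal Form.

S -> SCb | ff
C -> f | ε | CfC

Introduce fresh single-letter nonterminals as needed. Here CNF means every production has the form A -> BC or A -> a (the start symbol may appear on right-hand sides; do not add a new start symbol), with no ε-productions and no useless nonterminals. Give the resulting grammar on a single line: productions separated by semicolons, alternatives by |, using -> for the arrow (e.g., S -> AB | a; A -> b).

S -> AA | SB | SE; A -> f; B -> b; C -> f | AC | CA | CD; D -> AC; E -> CB

Nullable: {C}; after ε-elimination: S -> Sb | ff | SCb; C -> f | Cf | fC | CfC.
No unit productions to eliminate.
TERM: introduce B -> b, A -> f and substitute in every rule of length ≥2.
BIN: C -> CAC becomes C -> CD, D -> AC; S -> SCB becomes S -> SE, E -> CB.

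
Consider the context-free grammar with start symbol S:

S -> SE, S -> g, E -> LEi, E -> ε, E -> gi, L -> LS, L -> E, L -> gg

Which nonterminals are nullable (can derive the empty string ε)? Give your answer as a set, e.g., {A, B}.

{E, L}

Directly nullable (have an ε-rule): {E}.
L is nullable via L -> E (every symbol on the right is already known nullable).
Not nullable: S — each has a terminal in every rule's right-hand side or depends on a non-nullable symbol.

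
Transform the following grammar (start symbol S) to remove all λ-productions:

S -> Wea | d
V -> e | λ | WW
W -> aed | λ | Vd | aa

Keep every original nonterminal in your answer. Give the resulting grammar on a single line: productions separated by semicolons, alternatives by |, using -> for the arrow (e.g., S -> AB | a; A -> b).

Nullable set: {V, W}.
S -> Wea: W nullable, giving Wea | ea.
Drop V -> λ.
V -> WW: W, W nullable, giving W | WW.
Drop W -> λ.
W -> Vd: V nullable, giving Vd | d.
Unchanged (no nullable symbols): S -> d; V -> e; W -> aa; W -> aed.

S -> d | ea | Wea; V -> W | e | WW; W -> d | Vd | aa | aed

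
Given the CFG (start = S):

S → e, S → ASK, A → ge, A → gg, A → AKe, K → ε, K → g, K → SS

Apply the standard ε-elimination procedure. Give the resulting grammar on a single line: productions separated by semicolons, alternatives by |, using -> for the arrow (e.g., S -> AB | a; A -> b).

Nullable set: {K}.
S -> ASK: K nullable, giving AS | ASK.
A -> AKe: K nullable, giving AKe | Ae.
Drop K -> ε.
Unchanged (no nullable symbols): S -> e; A -> ge; A -> gg; K -> SS; K -> g.

S -> e | AS | ASK; A -> Ae | ge | gg | AKe; K -> g | SS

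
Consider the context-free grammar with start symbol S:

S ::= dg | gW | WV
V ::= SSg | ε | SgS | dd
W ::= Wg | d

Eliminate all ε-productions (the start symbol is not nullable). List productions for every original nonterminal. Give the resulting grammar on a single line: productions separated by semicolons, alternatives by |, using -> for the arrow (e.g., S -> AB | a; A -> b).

Nullable set: {V}.
S -> WV: V nullable, giving W | WV.
Drop V -> ε.
Unchanged (no nullable symbols): S -> dg; S -> gW; V -> SSg; V -> SgS; V -> dd; W -> Wg; W -> d.

S -> W | WV | dg | gW; V -> dd | SSg | SgS; W -> d | Wg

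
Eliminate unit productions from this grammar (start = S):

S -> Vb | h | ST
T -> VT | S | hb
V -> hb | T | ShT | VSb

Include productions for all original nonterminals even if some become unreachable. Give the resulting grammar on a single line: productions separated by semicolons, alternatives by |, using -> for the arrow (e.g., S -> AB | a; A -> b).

Unit productions: T->S, V->T.
Unit pairs (A ⇒* B via units): (T,S), (V,S), (V,T).
S: inherits non-unit rules of {S} → ST | Vb | h.
T: inherits non-unit rules of {S, T} → ST | VT | Vb | h | hb.
V: inherits non-unit rules of {S, T, V} → ST | ShT | VSb | VT | Vb | h | hb.

S -> h | ST | Vb; T -> h | ST | VT | Vb | hb; V -> h | ST | VT | Vb | hb | ShT | VSb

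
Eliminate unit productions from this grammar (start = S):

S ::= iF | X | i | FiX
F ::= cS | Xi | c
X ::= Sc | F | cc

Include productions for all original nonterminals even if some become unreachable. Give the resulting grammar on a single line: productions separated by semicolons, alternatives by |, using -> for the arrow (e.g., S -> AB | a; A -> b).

Unit productions: S->X, X->F.
Unit pairs (A ⇒* B via units): (S,F), (S,X), (X,F).
S: inherits non-unit rules of {F, S, X} → FiX | Sc | Xi | c | cS | cc | i | iF.
F: inherits non-unit rules of {F} → Xi | c | cS.
X: inherits non-unit rules of {F, X} → Sc | Xi | c | cS | cc.

S -> c | i | Sc | Xi | cS | cc | iF | FiX; F -> c | Xi | cS; X -> c | Sc | Xi | cS | cc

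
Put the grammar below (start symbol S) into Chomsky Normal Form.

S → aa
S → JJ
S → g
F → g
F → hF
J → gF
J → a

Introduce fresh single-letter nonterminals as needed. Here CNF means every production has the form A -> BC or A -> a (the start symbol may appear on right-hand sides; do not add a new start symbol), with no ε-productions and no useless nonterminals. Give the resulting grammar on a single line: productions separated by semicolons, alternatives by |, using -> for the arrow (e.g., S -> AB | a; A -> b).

No ε-productions.
No unit productions to eliminate.
TERM: introduce C -> a, B -> g, A -> h and substitute in every rule of length ≥2.

S -> g | CC | JJ; A -> h; B -> g; C -> a; F -> g | AF; J -> a | BF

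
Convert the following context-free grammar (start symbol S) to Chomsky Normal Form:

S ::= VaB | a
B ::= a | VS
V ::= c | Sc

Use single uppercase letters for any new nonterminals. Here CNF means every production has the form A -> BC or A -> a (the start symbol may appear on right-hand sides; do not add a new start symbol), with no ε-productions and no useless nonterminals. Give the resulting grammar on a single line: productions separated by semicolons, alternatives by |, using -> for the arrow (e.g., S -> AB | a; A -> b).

No ε-productions.
No unit productions to eliminate.
TERM: introduce A -> a, C -> c and substitute in every rule of length ≥2.
BIN: S -> VAB becomes S -> VD, D -> AB.

S -> a | VD; A -> a; B -> a | VS; C -> c; D -> AB; V -> c | SC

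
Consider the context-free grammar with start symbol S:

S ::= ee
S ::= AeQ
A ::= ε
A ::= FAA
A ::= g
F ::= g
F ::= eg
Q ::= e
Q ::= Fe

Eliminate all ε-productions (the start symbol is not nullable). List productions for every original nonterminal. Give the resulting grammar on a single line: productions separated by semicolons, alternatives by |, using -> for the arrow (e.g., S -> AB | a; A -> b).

Nullable set: {A}.
S -> AeQ: A nullable, giving AeQ | eQ.
Drop A -> ε.
A -> FAA: A, A nullable, giving F | FA | FAA.
Unchanged (no nullable symbols): S -> ee; A -> g; F -> eg; F -> g; Q -> Fe; Q -> e.

S -> eQ | ee | AeQ; A -> F | g | FA | FAA; F -> g | eg; Q -> e | Fe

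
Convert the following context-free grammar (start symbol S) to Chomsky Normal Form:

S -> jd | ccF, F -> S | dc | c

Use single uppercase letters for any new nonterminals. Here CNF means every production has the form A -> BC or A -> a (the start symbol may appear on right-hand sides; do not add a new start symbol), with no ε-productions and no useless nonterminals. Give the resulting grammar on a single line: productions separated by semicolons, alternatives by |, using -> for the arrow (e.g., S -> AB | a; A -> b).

S -> AE | CB; A -> c; B -> d; C -> j; D -> AF; E -> AF; F -> c | AD | BA | CB

No ε-productions.
After unit-elimination: S -> jd | ccF; F -> c | dc | jd | ccF.
TERM: introduce A -> c, B -> d, C -> j and substitute in every rule of length ≥2.
BIN: F -> AAF becomes F -> AD, D -> AF; S -> AAF becomes S -> AE, E -> AF.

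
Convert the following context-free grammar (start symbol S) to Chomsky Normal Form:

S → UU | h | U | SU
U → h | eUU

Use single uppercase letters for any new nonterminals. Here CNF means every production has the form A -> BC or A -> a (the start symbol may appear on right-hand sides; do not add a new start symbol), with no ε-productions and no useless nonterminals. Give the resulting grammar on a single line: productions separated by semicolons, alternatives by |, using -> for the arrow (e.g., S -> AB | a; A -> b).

No ε-productions.
After unit-elimination: S -> h | SU | UU | eUU; U -> h | eUU.
TERM: introduce A -> e and substitute in every rule of length ≥2.
BIN: S -> AUU becomes S -> AB, B -> UU; U -> AUU becomes U -> AC, C -> UU.

S -> h | AB | SU | UU; A -> e; B -> UU; C -> UU; U -> h | AC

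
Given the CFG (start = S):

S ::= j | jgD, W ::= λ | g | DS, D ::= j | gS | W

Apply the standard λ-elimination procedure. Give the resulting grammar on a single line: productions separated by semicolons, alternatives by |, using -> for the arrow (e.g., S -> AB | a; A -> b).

Nullable set: {D, W}.
S -> jgD: D nullable, giving jg | jgD.
D -> W: W nullable, giving W.
Drop W -> λ.
W -> DS: D nullable, giving DS | S.
Unchanged (no nullable symbols): S -> j; D -> gS; D -> j; W -> g.

S -> j | jg | jgD; D -> W | j | gS; W -> S | g | DS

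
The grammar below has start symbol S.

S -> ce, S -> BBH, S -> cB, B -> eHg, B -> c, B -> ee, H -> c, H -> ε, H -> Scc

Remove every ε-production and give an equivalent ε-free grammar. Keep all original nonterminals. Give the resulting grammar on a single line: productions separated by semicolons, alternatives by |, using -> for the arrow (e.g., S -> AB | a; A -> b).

S -> BB | cB | ce | BBH; B -> c | ee | eg | eHg; H -> c | Scc

Nullable set: {H}.
S -> BBH: H nullable, giving BB | BBH.
B -> eHg: H nullable, giving eHg | eg.
Drop H -> ε.
Unchanged (no nullable symbols): S -> cB; S -> ce; B -> c; B -> ee; H -> Scc; H -> c.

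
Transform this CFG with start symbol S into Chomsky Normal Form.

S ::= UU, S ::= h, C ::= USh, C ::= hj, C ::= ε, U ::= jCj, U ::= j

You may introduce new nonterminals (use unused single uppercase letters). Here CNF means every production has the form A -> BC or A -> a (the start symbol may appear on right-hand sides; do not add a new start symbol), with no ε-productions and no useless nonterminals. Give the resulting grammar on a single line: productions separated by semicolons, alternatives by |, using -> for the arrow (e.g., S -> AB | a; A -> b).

S -> h | UU; A -> h; B -> j; C -> AB | UD; D -> SA; E -> CB; U -> j | BB | BE

Nullable: {C}; after ε-elimination: S -> h | UU; C -> hj | USh; U -> j | jj | jCj.
No unit productions to eliminate.
TERM: introduce A -> h, B -> j and substitute in every rule of length ≥2.
BIN: C -> USA becomes C -> UD, D -> SA; U -> BCB becomes U -> BE, E -> CB.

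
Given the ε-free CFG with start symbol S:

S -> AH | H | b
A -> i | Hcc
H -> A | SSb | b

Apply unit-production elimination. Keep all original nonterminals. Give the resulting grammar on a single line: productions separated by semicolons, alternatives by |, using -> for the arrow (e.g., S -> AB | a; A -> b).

Unit productions: H->A, S->H.
Unit pairs (A ⇒* B via units): (H,A), (S,A), (S,H).
S: inherits non-unit rules of {A, H, S} → AH | Hcc | SSb | b | i.
A: inherits non-unit rules of {A} → Hcc | i.
H: inherits non-unit rules of {A, H} → Hcc | SSb | b | i.

S -> b | i | AH | Hcc | SSb; A -> i | Hcc; H -> b | i | Hcc | SSb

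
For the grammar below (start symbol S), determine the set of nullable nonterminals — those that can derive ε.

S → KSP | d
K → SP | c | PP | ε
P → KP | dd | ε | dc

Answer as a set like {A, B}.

{K, P}

Directly nullable (have an ε-rule): {K, P}.
Not nullable: S — each has a terminal in every rule's right-hand side or depends on a non-nullable symbol.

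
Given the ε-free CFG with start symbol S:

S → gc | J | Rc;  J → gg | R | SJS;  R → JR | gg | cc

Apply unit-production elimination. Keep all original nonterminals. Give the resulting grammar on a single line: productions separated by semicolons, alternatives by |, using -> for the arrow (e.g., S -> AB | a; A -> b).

S -> JR | Rc | cc | gc | gg | SJS; J -> JR | cc | gg | SJS; R -> JR | cc | gg

Unit productions: J->R, S->J.
Unit pairs (A ⇒* B via units): (J,R), (S,J), (S,R).
S: inherits non-unit rules of {J, R, S} → JR | Rc | SJS | cc | gc | gg.
J: inherits non-unit rules of {J, R} → JR | SJS | cc | gg.
R: inherits non-unit rules of {R} → JR | cc | gg.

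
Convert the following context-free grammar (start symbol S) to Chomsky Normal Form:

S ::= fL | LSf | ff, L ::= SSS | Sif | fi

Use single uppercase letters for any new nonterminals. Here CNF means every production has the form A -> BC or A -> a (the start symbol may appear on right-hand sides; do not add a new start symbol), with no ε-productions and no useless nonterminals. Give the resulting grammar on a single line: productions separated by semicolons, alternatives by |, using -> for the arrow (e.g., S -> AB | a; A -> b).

S -> BB | BL | LE; A -> i; B -> f; C -> AB; D -> SS; E -> SB; L -> BA | SC | SD

No ε-productions.
No unit productions to eliminate.
TERM: introduce B -> f, A -> i and substitute in every rule of length ≥2.
BIN: L -> SAB becomes L -> SC, C -> AB; L -> SSS becomes L -> SD, D -> SS; S -> LSB becomes S -> LE, E -> SB.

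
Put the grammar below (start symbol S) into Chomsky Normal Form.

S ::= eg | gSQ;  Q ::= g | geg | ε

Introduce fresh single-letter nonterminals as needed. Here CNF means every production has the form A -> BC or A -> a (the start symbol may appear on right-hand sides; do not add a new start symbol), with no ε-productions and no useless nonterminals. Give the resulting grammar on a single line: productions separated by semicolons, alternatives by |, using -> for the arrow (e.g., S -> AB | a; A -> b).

S -> AD | AS | BA; A -> g; B -> e; C -> BA; D -> SQ; Q -> g | AC

Nullable: {Q}; after ε-elimination: S -> eg | gS | gSQ; Q -> g | geg.
No unit productions to eliminate.
TERM: introduce B -> e, A -> g and substitute in every rule of length ≥2.
BIN: Q -> ABA becomes Q -> AC, C -> BA; S -> ASQ becomes S -> AD, D -> SQ.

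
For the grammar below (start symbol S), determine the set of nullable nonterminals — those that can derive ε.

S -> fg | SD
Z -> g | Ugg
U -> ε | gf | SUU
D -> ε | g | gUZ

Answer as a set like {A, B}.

{D, U}

Directly nullable (have an ε-rule): {D, U}.
Not nullable: S, Z — each has a terminal in every rule's right-hand side or depends on a non-nullable symbol.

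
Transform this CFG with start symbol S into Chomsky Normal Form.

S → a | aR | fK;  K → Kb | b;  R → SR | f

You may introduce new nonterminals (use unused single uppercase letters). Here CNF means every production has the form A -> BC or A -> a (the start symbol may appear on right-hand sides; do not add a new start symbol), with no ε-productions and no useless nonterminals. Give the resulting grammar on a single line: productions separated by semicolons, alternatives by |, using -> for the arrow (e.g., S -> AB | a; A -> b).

S -> a | BR | CK; A -> b; B -> a; C -> f; K -> b | KA; R -> f | SR

No ε-productions.
No unit productions to eliminate.
TERM: introduce B -> a, A -> b, C -> f and substitute in every rule of length ≥2.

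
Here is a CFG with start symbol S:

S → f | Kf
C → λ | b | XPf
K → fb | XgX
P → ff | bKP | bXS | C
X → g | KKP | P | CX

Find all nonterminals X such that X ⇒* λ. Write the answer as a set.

Directly nullable (have an ε-rule): {C}.
P is nullable via P -> C (every symbol on the right is already known nullable).
X is nullable via X -> P (every symbol on the right is already known nullable).
Not nullable: K, S — each has a terminal in every rule's right-hand side or depends on a non-nullable symbol.

{C, P, X}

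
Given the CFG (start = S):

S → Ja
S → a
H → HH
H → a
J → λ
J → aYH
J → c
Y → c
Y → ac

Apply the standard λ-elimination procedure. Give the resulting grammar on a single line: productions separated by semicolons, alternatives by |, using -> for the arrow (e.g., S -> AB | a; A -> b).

Nullable set: {J}.
S -> Ja: J nullable, giving Ja | a.
Drop J -> λ.
Unchanged (no nullable symbols): S -> a; H -> HH; H -> a; J -> aYH; J -> c; Y -> ac; Y -> c.

S -> a | Ja; H -> a | HH; J -> c | aYH; Y -> c | ac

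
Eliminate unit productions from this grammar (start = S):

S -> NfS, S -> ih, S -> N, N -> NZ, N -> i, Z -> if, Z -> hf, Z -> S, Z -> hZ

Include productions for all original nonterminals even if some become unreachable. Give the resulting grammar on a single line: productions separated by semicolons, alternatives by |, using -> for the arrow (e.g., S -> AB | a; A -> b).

S -> i | NZ | ih | NfS; N -> i | NZ; Z -> i | NZ | hZ | hf | if | ih | NfS

Unit productions: S->N, Z->S.
Unit pairs (A ⇒* B via units): (S,N), (Z,N), (Z,S).
S: inherits non-unit rules of {N, S} → NZ | NfS | i | ih.
N: inherits non-unit rules of {N} → NZ | i.
Z: inherits non-unit rules of {N, S, Z} → NZ | NfS | hZ | hf | i | if | ih.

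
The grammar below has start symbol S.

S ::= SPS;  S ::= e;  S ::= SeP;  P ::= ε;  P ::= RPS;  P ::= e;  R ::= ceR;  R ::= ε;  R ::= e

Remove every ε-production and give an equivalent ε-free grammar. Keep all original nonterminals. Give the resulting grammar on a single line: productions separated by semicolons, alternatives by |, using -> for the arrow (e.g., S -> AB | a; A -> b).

S -> e | SS | Se | SPS | SeP; P -> S | e | PS | RS | RPS; R -> e | ce | ceR

Nullable set: {P, R}.
S -> SPS: P nullable, giving SPS | SS.
S -> SeP: P nullable, giving Se | SeP.
Drop P -> ε.
P -> RPS: R, P nullable, giving PS | RPS | RS | S.
Drop R -> ε.
R -> ceR: R nullable, giving ce | ceR.
Unchanged (no nullable symbols): S -> e; P -> e; R -> e.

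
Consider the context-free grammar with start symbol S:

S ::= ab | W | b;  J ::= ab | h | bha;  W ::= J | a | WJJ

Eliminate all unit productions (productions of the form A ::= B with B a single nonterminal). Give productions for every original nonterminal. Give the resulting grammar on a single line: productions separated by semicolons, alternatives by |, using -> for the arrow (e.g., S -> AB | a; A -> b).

S -> a | b | h | ab | WJJ | bha; J -> h | ab | bha; W -> a | h | ab | WJJ | bha

Unit productions: S->W, W->J.
Unit pairs (A ⇒* B via units): (S,J), (S,W), (W,J).
S: inherits non-unit rules of {J, S, W} → WJJ | a | ab | b | bha | h.
J: inherits non-unit rules of {J} → ab | bha | h.
W: inherits non-unit rules of {J, W} → WJJ | a | ab | bha | h.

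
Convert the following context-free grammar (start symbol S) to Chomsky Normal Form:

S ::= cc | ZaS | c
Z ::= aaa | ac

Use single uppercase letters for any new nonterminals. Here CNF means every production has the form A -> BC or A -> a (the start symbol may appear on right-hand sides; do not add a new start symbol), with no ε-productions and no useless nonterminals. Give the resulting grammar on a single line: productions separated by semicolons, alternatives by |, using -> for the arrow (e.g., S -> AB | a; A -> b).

No ε-productions.
No unit productions to eliminate.
TERM: introduce A -> a, B -> c and substitute in every rule of length ≥2.
BIN: S -> ZAS becomes S -> ZC, C -> AS; Z -> AAA becomes Z -> AD, D -> AA.

S -> c | BB | ZC; A -> a; B -> c; C -> AS; D -> AA; Z -> AB | AD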